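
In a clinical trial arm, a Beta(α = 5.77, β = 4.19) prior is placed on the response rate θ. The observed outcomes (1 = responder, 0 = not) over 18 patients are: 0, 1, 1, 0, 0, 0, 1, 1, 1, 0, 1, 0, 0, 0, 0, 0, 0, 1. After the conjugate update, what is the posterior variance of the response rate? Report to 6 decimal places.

0.008568

The Beta prior is conjugate to a Binomial/Bernoulli likelihood; the update adds successes to α and failures to β.
Posterior: Beta(α+k, β+n−k) = Beta(5.77+7, 4.19+11) = Beta(12.77, 15.19).
Var = αβ/((α+β)²(α+β+1)) = 12.77·15.19/(27.96²·28.96) = 0.008568.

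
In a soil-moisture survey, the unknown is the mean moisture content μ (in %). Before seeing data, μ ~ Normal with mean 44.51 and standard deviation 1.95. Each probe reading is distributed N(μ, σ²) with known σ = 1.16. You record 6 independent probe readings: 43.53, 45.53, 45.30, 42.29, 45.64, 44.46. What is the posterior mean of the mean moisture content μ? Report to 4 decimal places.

44.4612

For Normal data with known variance σ², a Normal(μ₀, σ₀²) prior on μ is conjugate. Posterior precision = 1/σ₀² + n/σ²; posterior mean is the precision-weighted average of μ₀ and x̄.
Σxᵢ = 43.53 + 45.53 + 45.30 + 42.29 + 45.64 + 44.46 = 266.75, so n·x̄ = 266.75.
σ₀² = 1.95² = 3.8025, σ² = 1.16² = 1.3456; σ² + n·σ₀² = 1.3456 + 6·3.8025 = 24.1606.
Posterior mean = (μ₀/σ₀² + n·x̄/σ²)/(1/σ₀² + n/σ²) = (σ²·μ₀ + σ₀²·n·x̄)/(σ² + n·σ₀²) = (1.3456·44.51 + 3.8025·266.75)/24.1606 = 1074.209531/24.1606 = 44.4612.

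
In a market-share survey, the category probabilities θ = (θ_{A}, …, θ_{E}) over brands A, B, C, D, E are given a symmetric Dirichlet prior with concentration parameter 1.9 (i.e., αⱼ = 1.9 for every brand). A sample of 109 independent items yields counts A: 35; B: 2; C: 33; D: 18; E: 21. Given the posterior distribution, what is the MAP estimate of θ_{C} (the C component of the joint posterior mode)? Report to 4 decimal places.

0.2987

The Dirichlet prior is conjugate to the Multinomial likelihood: each posterior αⱼ = prior αⱼ + observed count nⱼ.
Posterior concentration: (36.9, 3.9, 34.9, 19.9, 22.9), total = 118.5.
Joint mode component: (α_{C}−1)/(Σα−K) = 33.9/113.5 = 0.2987.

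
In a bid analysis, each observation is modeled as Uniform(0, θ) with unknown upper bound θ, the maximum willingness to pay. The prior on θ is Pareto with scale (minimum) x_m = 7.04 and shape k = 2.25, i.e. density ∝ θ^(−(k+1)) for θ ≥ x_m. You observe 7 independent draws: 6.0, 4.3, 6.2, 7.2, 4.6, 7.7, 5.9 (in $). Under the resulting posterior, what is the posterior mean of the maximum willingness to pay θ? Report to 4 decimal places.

8.6333

A Pareto(scale x_m, shape k) prior on the upper bound θ of Uniform(0, θ) is conjugate: posterior is Pareto(max(x_m, max xᵢ), k + n).
Sample maximum = 7.7; prior scale x_m = 7.04 → posterior scale = max = 7.70.
Posterior shape = 2.25 + 7 = 9.25.
E[θ|data] = k·x_m/(k−1) = 9.25·7.70/8.25 = 8.6333.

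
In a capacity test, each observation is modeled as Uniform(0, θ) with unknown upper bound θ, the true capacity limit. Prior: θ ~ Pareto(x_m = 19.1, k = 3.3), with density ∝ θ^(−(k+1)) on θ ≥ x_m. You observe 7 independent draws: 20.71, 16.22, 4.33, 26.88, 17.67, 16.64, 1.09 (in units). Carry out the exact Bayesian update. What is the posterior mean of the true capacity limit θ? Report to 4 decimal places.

29.7703

A Pareto(scale x_m, shape k) prior on the upper bound θ of Uniform(0, θ) is conjugate: posterior is Pareto(max(x_m, max xᵢ), k + n).
Sample maximum = 26.88; prior scale x_m = 19.1 → posterior scale = max = 26.88.
Posterior shape = 3.3 + 7 = 10.3.
E[θ|data] = k·x_m/(k−1) = 10.3·26.88/9.3 = 29.7703.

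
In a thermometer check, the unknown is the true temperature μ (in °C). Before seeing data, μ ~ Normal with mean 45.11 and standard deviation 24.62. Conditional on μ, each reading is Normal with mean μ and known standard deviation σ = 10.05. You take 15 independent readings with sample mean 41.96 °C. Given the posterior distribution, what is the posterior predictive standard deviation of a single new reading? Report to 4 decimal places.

10.3760

For Normal data with known variance σ², a Normal(μ₀, σ₀²) prior on μ is conjugate. Posterior precision = 1/σ₀² + n/σ²; posterior mean is the precision-weighted average of μ₀ and x̄.
σ₀² = 24.62² = 606.1444, σ² = 10.05² = 101.0025; σ² + n·σ₀² = 101.0025 + 15·606.1444 = 9193.1685.
Posterior precision = 1/σ₀² + n/σ² = 1/606.1444 + 15/101.0025 = (σ² + n·σ₀²)/(σ₀²σ²) = 9193.1685/(606.1444·101.0025); posterior variance σₙ² = σ₀²σ²/(σ² + n·σ₀²) = 606.1444·101.0025/9193.1685 = 6.659521.
Predictive variance for one new observation = σₙ² + σ² = 606.1444·101.0025/9193.1685 + 101.0025 = σ²·(σ₀² + 9193.1685)/9193.1685 = 101.0025·9799.3129/9193.1685 = 107.662021; SD = √(101.0025·9799.3129/9193.1685) = 10.3760.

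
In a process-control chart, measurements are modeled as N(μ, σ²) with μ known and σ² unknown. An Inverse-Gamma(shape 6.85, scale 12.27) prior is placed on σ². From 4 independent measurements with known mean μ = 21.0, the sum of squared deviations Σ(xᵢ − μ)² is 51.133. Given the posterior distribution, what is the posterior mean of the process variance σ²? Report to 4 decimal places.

4.8199

With known mean μ and an Inverse-Gamma(α, β) prior on σ², the Normal likelihood is conjugate: posterior is Inv-Gamma(α + n/2, β + Σ(xᵢ−μ)²/2).
Posterior: Inv-Gamma(6.85 + 4/2, 12.27 + 51.133/2) = Inv-Gamma(8.85, 37.8365).
E[σ²|data] = β/(α−1) = 37.8365/7.85 = 4.8199.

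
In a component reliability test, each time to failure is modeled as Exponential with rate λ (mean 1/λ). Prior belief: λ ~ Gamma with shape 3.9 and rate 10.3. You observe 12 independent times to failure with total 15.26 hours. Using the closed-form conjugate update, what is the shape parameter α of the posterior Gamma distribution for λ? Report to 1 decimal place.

With a Gamma(shape α, rate β) prior on the exponential rate λ, the posterior after n observations with total T = Σxᵢ is Gamma(α+n, β+T).
Posterior: Gamma(3.9+12, 10.3+15.26) = Gamma(15.9, 25.56).
Posterior α = 15.9.

15.9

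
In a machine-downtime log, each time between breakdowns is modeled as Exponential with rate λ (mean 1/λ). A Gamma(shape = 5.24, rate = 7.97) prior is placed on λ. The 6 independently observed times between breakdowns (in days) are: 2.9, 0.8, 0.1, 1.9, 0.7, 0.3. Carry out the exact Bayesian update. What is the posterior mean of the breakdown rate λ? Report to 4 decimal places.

0.7662

With a Gamma(shape α, rate β) prior on the exponential rate λ, the posterior after n observations with total T = Σxᵢ is Gamma(α+n, β+T).
Sum of observations T = 6.7 days; n = 6.
Posterior: Gamma(5.24+6, 7.97+6.7) = Gamma(11.24, 14.67).
Posterior mean of λ = α/β = 11.24/14.67 = 0.7662.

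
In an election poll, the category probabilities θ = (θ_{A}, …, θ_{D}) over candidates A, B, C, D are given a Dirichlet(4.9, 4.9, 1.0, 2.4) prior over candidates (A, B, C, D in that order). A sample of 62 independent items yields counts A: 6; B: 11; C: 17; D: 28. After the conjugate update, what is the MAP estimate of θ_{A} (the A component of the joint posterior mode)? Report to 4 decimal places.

The Dirichlet prior is conjugate to the Multinomial likelihood: each posterior αⱼ = prior αⱼ + observed count nⱼ.
Posterior concentration: (10.9, 15.9, 18.0, 30.4), total = 75.2.
Joint mode component: (α_{A}−1)/(Σα−K) = 9.9/71.2 = 0.1390.

0.1390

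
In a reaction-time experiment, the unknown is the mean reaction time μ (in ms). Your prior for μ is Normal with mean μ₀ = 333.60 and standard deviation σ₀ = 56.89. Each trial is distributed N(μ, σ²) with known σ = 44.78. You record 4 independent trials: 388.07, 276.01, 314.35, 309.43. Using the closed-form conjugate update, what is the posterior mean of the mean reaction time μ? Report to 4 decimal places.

323.5255

For Normal data with known variance σ², a Normal(μ₀, σ₀²) prior on μ is conjugate. Posterior precision = 1/σ₀² + n/σ²; posterior mean is the precision-weighted average of μ₀ and x̄.
Σxᵢ = 388.07 + 276.01 + 314.35 + 309.43 = 1287.86, so n·x̄ = 1287.86.
σ₀² = 56.89² = 3236.4721, σ² = 44.78² = 2005.2484; σ² + n·σ₀² = 2005.2484 + 4·3236.4721 = 14951.1368.
Posterior mean = (μ₀/σ₀² + n·x̄/σ²)/(1/σ₀² + n/σ²) = (σ²·μ₀ + σ₀²·n·x̄)/(σ² + n·σ₀²) = (2005.2484·333.60 + 3236.4721·1287.86)/14951.1368 = 4837073.824946/14951.1368 = 323.5255.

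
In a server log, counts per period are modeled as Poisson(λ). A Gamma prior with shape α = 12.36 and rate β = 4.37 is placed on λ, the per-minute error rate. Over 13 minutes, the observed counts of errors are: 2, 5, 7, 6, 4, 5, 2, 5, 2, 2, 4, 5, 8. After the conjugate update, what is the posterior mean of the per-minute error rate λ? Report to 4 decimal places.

3.9931

With a Gamma(shape α, rate β) prior, the Poisson likelihood is conjugate: the posterior is Gamma(α + ΣXᵢ, β + n).
Sum of counts S = 57 over n = 13 minutes.
Posterior: Gamma(α+S, β+n) = Gamma(12.36+57, 4.37+13) = Gamma(69.36, 17.37).
Posterior mean = α/β = 69.36/17.37 = 3.9931.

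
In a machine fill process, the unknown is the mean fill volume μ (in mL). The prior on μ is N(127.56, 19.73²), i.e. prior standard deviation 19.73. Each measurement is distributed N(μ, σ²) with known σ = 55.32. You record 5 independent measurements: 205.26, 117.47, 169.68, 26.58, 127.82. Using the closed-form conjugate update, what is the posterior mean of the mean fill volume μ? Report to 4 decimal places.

128.2605

For Normal data with known variance σ², a Normal(μ₀, σ₀²) prior on μ is conjugate. Posterior precision = 1/σ₀² + n/σ²; posterior mean is the precision-weighted average of μ₀ and x̄.
Σxᵢ = 205.26 + 117.47 + 169.68 + 26.58 + 127.82 = 646.81, so n·x̄ = 646.81.
σ₀² = 19.73² = 389.2729, σ² = 55.32² = 3060.3024; σ² + n·σ₀² = 3060.3024 + 5·389.2729 = 5006.6669.
Posterior mean = (μ₀/σ₀² + n·x̄/σ²)/(1/σ₀² + n/σ²) = (σ²·μ₀ + σ₀²·n·x̄)/(σ² + n·σ₀²) = (3060.3024·127.56 + 389.2729·646.81)/5006.6669 = 642157.778593/5006.6669 = 128.2605.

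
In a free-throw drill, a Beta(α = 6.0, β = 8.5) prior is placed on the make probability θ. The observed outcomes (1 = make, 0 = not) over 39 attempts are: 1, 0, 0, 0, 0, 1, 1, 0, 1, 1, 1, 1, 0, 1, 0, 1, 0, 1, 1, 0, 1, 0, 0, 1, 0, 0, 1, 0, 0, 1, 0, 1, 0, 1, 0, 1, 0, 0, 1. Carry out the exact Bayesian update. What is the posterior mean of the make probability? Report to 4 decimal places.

The Beta prior is conjugate to a Binomial/Bernoulli likelihood; the update adds successes to α and failures to β.
Posterior: Beta(α+k, β+n−k) = Beta(6.0+19, 8.5+20) = Beta(25.0, 28.5).
Posterior mean = α/(α+β) = 25.0/53.5 = 0.4673.

0.4673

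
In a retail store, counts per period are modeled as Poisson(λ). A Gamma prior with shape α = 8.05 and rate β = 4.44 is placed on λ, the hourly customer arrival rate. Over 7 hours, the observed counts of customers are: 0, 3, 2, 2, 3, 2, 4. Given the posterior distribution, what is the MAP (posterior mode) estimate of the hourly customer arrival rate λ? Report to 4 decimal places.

With a Gamma(shape α, rate β) prior, the Poisson likelihood is conjugate: the posterior is Gamma(α + ΣXᵢ, β + n).
Sum of counts S = 16 over n = 7 hours.
Posterior: Gamma(α+S, β+n) = Gamma(8.05+16, 4.44+7) = Gamma(24.05, 11.44).
Mode of Gamma(α,β) for α≥1 is (α−1)/β = 23.05/11.44 = 2.0149.

2.0149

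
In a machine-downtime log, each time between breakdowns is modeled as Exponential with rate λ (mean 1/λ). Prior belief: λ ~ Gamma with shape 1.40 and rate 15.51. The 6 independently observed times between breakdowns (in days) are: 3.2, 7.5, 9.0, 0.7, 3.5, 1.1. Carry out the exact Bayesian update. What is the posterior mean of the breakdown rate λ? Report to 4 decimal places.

0.1827

With a Gamma(shape α, rate β) prior on the exponential rate λ, the posterior after n observations with total T = Σxᵢ is Gamma(α+n, β+T).
Sum of observations T = 25.0 days; n = 6.
Posterior: Gamma(1.40+6, 15.51+25.0) = Gamma(7.40, 40.51).
Posterior mean of λ = α/β = 7.40/40.51 = 0.1827.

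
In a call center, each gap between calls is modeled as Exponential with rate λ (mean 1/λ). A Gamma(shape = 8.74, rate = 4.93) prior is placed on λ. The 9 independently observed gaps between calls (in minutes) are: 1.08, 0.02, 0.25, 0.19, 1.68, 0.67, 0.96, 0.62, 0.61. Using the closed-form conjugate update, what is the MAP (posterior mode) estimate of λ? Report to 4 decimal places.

With a Gamma(shape α, rate β) prior on the exponential rate λ, the posterior after n observations with total T = Σxᵢ is Gamma(α+n, β+T).
Sum of observations T = 6.08 minutes; n = 9.
Posterior: Gamma(8.74+9, 4.93+6.08) = Gamma(17.74, 11.01).
Mode = (α−1)/β = 1.5204.

1.5204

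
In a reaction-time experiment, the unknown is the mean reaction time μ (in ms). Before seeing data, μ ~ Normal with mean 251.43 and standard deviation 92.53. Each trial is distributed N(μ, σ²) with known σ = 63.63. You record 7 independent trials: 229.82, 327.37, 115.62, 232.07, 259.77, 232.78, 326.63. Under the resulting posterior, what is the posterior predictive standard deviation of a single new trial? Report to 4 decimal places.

67.7538

For Normal data with known variance σ², a Normal(μ₀, σ₀²) prior on μ is conjugate. Posterior precision = 1/σ₀² + n/σ²; posterior mean is the precision-weighted average of μ₀ and x̄.
σ₀² = 92.53² = 8561.8009, σ² = 63.63² = 4048.7769; σ² + n·σ₀² = 4048.7769 + 7·8561.8009 = 63981.3832.
Posterior precision = 1/σ₀² + n/σ² = 1/8561.8009 + 7/4048.7769 = (σ² + n·σ₀²)/(σ₀²σ²) = 63981.3832/(8561.8009·4048.7769); posterior variance σₙ² = σ₀²σ²/(σ² + n·σ₀²) = 8561.8009·4048.7769/63981.3832 = 541.795441.
Predictive variance for one new observation = σₙ² + σ² = 8561.8009·4048.7769/63981.3832 + 4048.7769 = σ²·(σ₀² + 63981.3832)/63981.3832 = 4048.7769·72543.1841/63981.3832 = 4590.572341; SD = √(4048.7769·72543.1841/63981.3832) = 67.7538.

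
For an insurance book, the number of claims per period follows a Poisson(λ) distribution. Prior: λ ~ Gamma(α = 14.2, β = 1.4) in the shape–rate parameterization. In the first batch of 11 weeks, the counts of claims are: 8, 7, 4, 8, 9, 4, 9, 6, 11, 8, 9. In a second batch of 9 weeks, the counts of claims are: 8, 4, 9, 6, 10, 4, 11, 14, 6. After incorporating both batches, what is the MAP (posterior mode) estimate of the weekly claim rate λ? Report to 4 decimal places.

With a Gamma(shape α, rate β) prior, the Poisson likelihood is conjugate: the posterior is Gamma(α + ΣXᵢ, β + n).
Batch 1: sum of counts S = 83 over n = 11 weeks.
After batch 1: Gamma(α+S, β+n) = Gamma(14.2+83, 1.4+11) = Gamma(97.2, 12.4).
Batch 2: sum of counts S = 72 over n = 9 weeks.
After batch 2: Gamma(α+S, β+n) = Gamma(97.2+72, 12.4+9) = Gamma(169.2, 21.4).
Mode of Gamma(α,β) for α≥1 is (α−1)/β = 168.2/21.4 = 7.8598.

7.8598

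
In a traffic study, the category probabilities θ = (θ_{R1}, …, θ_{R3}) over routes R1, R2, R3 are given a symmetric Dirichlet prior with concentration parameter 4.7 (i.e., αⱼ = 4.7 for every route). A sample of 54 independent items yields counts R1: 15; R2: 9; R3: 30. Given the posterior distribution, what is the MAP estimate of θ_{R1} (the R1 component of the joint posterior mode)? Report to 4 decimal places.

0.2873

The Dirichlet prior is conjugate to the Multinomial likelihood: each posterior αⱼ = prior αⱼ + observed count nⱼ.
Posterior concentration: (19.7, 13.7, 34.7), total = 68.1.
Joint mode component: (α_{R1}−1)/(Σα−K) = 18.7/65.1 = 0.2873.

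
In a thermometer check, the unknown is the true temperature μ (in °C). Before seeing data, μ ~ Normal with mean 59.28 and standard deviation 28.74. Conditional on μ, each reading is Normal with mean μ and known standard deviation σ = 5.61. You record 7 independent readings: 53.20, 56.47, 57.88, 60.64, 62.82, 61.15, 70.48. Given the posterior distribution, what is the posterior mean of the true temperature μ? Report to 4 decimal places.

For Normal data with known variance σ², a Normal(μ₀, σ₀²) prior on μ is conjugate. Posterior precision = 1/σ₀² + n/σ²; posterior mean is the precision-weighted average of μ₀ and x̄.
Σxᵢ = 53.20 + 56.47 + 57.88 + 60.64 + 62.82 + 61.15 + 70.48 = 422.64, so n·x̄ = 422.64.
σ₀² = 28.74² = 825.9876, σ² = 5.61² = 31.4721; σ² + n·σ₀² = 31.4721 + 7·825.9876 = 5813.3853.
Posterior mean = (μ₀/σ₀² + n·x̄/σ²)/(1/σ₀² + n/σ²) = (σ²·μ₀ + σ₀²·n·x̄)/(σ² + n·σ₀²) = (31.4721·59.28 + 825.9876·422.64)/5813.3853 = 350961.065352/5813.3853 = 60.3712.

60.3712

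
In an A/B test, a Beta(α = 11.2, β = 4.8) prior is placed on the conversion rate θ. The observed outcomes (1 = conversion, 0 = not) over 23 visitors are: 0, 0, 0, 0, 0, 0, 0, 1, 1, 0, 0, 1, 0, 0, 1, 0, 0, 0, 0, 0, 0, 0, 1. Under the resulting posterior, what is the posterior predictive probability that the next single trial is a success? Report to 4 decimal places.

0.4154

The Beta prior is conjugate to a Binomial/Bernoulli likelihood; the update adds successes to α and failures to β.
Posterior: Beta(α+k, β+n−k) = Beta(11.2+5, 4.8+18) = Beta(16.2, 22.8).
For a single future Bernoulli trial, P(success | data) = α/(α+β) = 0.4154.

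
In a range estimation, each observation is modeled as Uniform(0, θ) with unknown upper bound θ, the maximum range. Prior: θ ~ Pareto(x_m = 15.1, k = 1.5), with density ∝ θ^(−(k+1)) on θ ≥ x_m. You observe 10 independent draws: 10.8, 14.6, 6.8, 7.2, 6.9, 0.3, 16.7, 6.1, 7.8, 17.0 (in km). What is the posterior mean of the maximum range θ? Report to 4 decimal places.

A Pareto(scale x_m, shape k) prior on the upper bound θ of Uniform(0, θ) is conjugate: posterior is Pareto(max(x_m, max xᵢ), k + n).
Sample maximum = 17.0; prior scale x_m = 15.1 → posterior scale = max = 17.0.
Posterior shape = 1.5 + 10 = 11.5.
E[θ|data] = k·x_m/(k−1) = 11.5·17.0/10.5 = 18.6190.

18.6190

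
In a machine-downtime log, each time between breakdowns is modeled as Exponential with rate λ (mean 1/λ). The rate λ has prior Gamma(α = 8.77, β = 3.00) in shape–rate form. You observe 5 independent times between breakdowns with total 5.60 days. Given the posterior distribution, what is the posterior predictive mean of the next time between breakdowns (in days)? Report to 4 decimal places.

0.6735

With a Gamma(shape α, rate β) prior on the exponential rate λ, the posterior after n observations with total T = Σxᵢ is Gamma(α+n, β+T).
Posterior: Gamma(8.77+5, 3.00+5.60) = Gamma(13.77, 8.60).
The predictive distribution for the next observation is Lomax; its mean is β/(α−1) = 8.60/12.77 = 0.6735.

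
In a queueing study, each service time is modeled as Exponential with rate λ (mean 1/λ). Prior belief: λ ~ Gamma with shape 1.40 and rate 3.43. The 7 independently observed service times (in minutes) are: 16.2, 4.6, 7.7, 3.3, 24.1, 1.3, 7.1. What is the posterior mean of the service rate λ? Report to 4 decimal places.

With a Gamma(shape α, rate β) prior on the exponential rate λ, the posterior after n observations with total T = Σxᵢ is Gamma(α+n, β+T).
Sum of observations T = 64.3 minutes; n = 7.
Posterior: Gamma(1.40+7, 3.43+64.3) = Gamma(8.40, 67.73).
Posterior mean of λ = α/β = 8.40/67.73 = 0.1240.

0.1240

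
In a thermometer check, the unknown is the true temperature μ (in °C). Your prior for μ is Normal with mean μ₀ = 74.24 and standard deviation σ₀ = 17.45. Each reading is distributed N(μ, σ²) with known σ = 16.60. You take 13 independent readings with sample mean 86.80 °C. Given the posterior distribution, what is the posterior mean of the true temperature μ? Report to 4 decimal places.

For Normal data with known variance σ², a Normal(μ₀, σ₀²) prior on μ is conjugate. Posterior precision = 1/σ₀² + n/σ²; posterior mean is the precision-weighted average of μ₀ and x̄.
n·x̄ = 13·86.80 = 1128.4.
σ₀² = 17.45² = 304.5025, σ² = 16.60² = 275.56; σ² + n·σ₀² = 275.56 + 13·304.5025 = 4234.0925.
Posterior mean = (μ₀/σ₀² + n·x̄/σ²)/(1/σ₀² + n/σ²) = (σ²·μ₀ + σ₀²·n·x̄)/(σ² + n·σ₀²) = (275.56·74.24 + 304.5025·1128.4)/4234.0925 = 364058.1954/4234.0925 = 85.9826.

85.9826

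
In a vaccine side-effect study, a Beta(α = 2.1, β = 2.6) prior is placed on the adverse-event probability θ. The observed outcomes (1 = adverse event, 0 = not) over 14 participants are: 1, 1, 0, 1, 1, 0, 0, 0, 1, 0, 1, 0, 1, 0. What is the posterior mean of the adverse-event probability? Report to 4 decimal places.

The Beta prior is conjugate to a Binomial/Bernoulli likelihood; the update adds successes to α and failures to β.
Posterior: Beta(α+k, β+n−k) = Beta(2.1+7, 2.6+7) = Beta(9.1, 9.6).
Posterior mean = α/(α+β) = 9.1/18.7 = 0.4866.

0.4866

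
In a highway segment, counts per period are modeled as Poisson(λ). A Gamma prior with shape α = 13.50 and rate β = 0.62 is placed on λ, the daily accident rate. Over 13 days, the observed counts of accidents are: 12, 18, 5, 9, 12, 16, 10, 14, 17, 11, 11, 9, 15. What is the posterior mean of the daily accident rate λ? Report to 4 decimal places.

With a Gamma(shape α, rate β) prior, the Poisson likelihood is conjugate: the posterior is Gamma(α + ΣXᵢ, β + n).
Sum of counts S = 159 over n = 13 days.
Posterior: Gamma(α+S, β+n) = Gamma(13.50+159, 0.62+13) = Gamma(172.50, 13.62).
Posterior mean = α/β = 172.50/13.62 = 12.6652.

12.6652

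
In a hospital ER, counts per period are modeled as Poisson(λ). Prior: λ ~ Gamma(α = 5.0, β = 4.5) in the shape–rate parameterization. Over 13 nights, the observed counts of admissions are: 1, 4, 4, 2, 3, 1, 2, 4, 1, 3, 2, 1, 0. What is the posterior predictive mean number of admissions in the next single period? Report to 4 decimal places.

With a Gamma(shape α, rate β) prior, the Poisson likelihood is conjugate: the posterior is Gamma(α + ΣXᵢ, β + n).
Sum of counts S = 28 over n = 13 nights.
Posterior: Gamma(α+S, β+n) = Gamma(5.0+28, 4.5+13) = Gamma(33.0, 17.5).
The predictive distribution for one future period is NegBinom with mean α/β = 1.8857.

1.8857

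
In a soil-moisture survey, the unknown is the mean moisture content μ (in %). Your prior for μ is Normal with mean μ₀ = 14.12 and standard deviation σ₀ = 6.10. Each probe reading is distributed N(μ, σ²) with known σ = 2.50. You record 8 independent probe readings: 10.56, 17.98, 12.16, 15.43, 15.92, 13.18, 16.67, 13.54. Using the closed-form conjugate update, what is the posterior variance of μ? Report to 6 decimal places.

For Normal data with known variance σ², a Normal(μ₀, σ₀²) prior on μ is conjugate. Posterior precision = 1/σ₀² + n/σ²; posterior mean is the precision-weighted average of μ₀ and x̄.
σ₀² = 6.10² = 37.21, σ² = 2.50² = 6.25; σ² + n·σ₀² = 6.25 + 8·37.21 = 303.93.
Posterior precision = 1/σ₀² + n/σ² = 1/37.21 + 8/6.25 = (σ² + n·σ₀²)/(σ₀²σ²) = 303.93/(37.21·6.25); posterior variance σₙ² = σ₀²σ²/(σ² + n·σ₀²) = 37.21·6.25/303.93 = 0.765184.

0.765184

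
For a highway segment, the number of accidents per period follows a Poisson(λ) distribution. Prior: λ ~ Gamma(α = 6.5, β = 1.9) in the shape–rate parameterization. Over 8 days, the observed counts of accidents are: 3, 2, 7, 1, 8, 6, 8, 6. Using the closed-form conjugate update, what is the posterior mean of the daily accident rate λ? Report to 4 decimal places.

4.7980

With a Gamma(shape α, rate β) prior, the Poisson likelihood is conjugate: the posterior is Gamma(α + ΣXᵢ, β + n).
Sum of counts S = 41 over n = 8 days.
Posterior: Gamma(α+S, β+n) = Gamma(6.5+41, 1.9+8) = Gamma(47.5, 9.9).
Posterior mean = α/β = 47.5/9.9 = 4.7980.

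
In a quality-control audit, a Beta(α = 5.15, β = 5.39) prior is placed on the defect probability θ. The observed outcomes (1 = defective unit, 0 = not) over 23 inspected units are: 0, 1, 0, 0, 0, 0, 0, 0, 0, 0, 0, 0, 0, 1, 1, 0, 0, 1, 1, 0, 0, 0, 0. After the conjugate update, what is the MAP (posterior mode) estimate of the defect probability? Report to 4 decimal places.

The Beta prior is conjugate to a Binomial/Bernoulli likelihood; the update adds successes to α and failures to β.
Posterior: Beta(α+k, β+n−k) = Beta(5.15+5, 5.39+18) = Beta(10.15, 23.39).
Mode of Beta(a,b) for a,b>1 is (a−1)/(a+b−2) = 9.15/31.54 = 0.2901.

0.2901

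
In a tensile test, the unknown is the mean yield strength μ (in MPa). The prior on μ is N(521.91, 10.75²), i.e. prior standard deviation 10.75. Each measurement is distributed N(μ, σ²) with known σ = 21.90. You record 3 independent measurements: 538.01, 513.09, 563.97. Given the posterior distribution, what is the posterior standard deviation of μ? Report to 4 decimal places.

8.1900

For Normal data with known variance σ², a Normal(μ₀, σ₀²) prior on μ is conjugate. Posterior precision = 1/σ₀² + n/σ²; posterior mean is the precision-weighted average of μ₀ and x̄.
σ₀² = 10.75² = 115.5625, σ² = 21.90² = 479.61; σ² + n·σ₀² = 479.61 + 3·115.5625 = 826.2975.
Posterior precision = 1/σ₀² + n/σ² = 1/115.5625 + 3/479.61 = (σ² + n·σ₀²)/(σ₀²σ²) = 826.2975/(115.5625·479.61); posterior variance σₙ² = σ₀²σ²/(σ² + n·σ₀²) = 115.5625·479.61/826.2975 = 67.076241.
Posterior SD = √σₙ² = √(115.5625·479.61/826.2975) = 8.1900.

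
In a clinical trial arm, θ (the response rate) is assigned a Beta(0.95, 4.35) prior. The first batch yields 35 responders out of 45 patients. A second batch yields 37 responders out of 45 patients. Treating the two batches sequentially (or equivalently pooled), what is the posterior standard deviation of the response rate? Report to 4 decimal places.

0.0432

The Beta prior is conjugate to a Binomial/Bernoulli likelihood; the update adds successes to α and failures to β.
After batch 1: Beta(0.95+35, 4.35+10) = Beta(35.95, 14.35).
After batch 2: Beta(35.95+37, 14.35+8) = Beta(72.95, 22.35).
Var = αβ/((α+β)²(α+β+1)) = 72.95·22.35/(95.30²·96.30) = 0.00186419; SD = √0.00186419 = 0.0432.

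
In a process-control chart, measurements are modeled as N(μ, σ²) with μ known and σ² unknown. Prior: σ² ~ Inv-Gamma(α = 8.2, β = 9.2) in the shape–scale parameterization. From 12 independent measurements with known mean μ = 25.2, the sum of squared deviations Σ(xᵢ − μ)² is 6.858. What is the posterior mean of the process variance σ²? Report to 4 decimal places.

With known mean μ and an Inverse-Gamma(α, β) prior on σ², the Normal likelihood is conjugate: posterior is Inv-Gamma(α + n/2, β + Σ(xᵢ−μ)²/2).
Posterior: Inv-Gamma(8.2 + 12/2, 9.2 + 6.858/2) = Inv-Gamma(14.20, 12.6290).
E[σ²|data] = β/(α−1) = 12.6290/13.20 = 0.9567.

0.9567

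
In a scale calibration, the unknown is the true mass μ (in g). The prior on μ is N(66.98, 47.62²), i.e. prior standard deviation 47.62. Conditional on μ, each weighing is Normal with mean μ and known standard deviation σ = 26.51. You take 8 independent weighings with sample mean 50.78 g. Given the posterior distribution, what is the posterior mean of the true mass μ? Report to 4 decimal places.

51.3842

For Normal data with known variance σ², a Normal(μ₀, σ₀²) prior on μ is conjugate. Posterior precision = 1/σ₀² + n/σ²; posterior mean is the precision-weighted average of μ₀ and x̄.
n·x̄ = 8·50.78 = 406.24.
σ₀² = 47.62² = 2267.6644, σ² = 26.51² = 702.7801; σ² + n·σ₀² = 702.7801 + 8·2267.6644 = 18844.0953.
Posterior mean = (μ₀/σ₀² + n·x̄/σ²)/(1/σ₀² + n/σ²) = (σ²·μ₀ + σ₀²·n·x̄)/(σ² + n·σ₀²) = (702.7801·66.98 + 2267.6644·406.24)/18844.0953 = 968288.196954/18844.0953 = 51.3842.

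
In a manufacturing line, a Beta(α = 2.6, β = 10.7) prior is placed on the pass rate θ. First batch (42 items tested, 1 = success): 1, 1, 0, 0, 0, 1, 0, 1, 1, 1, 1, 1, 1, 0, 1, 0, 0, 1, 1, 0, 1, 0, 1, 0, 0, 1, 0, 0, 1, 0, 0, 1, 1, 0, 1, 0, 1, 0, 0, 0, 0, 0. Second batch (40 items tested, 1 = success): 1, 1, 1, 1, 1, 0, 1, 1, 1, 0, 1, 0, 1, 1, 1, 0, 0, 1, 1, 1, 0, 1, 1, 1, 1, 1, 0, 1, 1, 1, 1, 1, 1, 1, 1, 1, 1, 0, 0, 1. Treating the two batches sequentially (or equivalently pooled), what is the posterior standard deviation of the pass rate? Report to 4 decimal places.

The Beta prior is conjugate to a Binomial/Bernoulli likelihood; the update adds successes to α and failures to β.
After batch 1: Beta(2.6+20, 10.7+22) = Beta(22.6, 32.7).
After batch 2: Beta(22.6+31, 32.7+9) = Beta(53.6, 41.7).
Var = αβ/((α+β)²(α+β+1)) = 53.6·41.7/(95.3²·96.3) = 0.00255558; SD = √0.00255558 = 0.0506.

0.0506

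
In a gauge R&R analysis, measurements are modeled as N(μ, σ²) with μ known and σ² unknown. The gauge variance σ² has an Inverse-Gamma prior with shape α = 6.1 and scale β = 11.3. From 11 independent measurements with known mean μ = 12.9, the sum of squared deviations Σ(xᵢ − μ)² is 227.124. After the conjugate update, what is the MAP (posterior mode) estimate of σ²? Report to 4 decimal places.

With known mean μ and an Inverse-Gamma(α, β) prior on σ², the Normal likelihood is conjugate: posterior is Inv-Gamma(α + n/2, β + Σ(xᵢ−μ)²/2).
Posterior: Inv-Gamma(6.1 + 11/2, 11.3 + 227.124/2) = Inv-Gamma(11.60, 124.8620).
Mode = β/(α+1) = 124.8620/12.60 = 9.9097.

9.9097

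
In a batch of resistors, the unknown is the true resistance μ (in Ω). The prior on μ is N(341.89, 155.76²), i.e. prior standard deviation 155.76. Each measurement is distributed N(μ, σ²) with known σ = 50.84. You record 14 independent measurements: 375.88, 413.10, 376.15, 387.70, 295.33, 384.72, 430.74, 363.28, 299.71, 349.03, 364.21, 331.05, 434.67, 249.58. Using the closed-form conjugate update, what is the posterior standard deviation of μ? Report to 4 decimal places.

13.5362

For Normal data with known variance σ², a Normal(μ₀, σ₀²) prior on μ is conjugate. Posterior precision = 1/σ₀² + n/σ²; posterior mean is the precision-weighted average of μ₀ and x̄.
σ₀² = 155.76² = 24261.1776, σ² = 50.84² = 2584.7056; σ² + n·σ₀² = 2584.7056 + 14·24261.1776 = 342241.192.
Posterior precision = 1/σ₀² + n/σ² = 1/24261.1776 + 14/2584.7056 = (σ² + n·σ₀²)/(σ₀²σ²) = 342241.192/(24261.1776·2584.7056); posterior variance σₙ² = σ₀²σ²/(σ² + n·σ₀²) = 24261.1776·2584.7056/342241.192 = 183.227511.
Posterior SD = √σₙ² = √(24261.1776·2584.7056/342241.192) = 13.5362.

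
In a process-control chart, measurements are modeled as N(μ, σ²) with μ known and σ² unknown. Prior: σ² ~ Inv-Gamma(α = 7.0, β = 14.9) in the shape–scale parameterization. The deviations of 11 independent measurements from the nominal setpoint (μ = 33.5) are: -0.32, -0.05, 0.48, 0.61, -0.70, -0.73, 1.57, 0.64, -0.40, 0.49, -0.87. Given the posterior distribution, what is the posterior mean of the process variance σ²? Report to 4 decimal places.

With known mean μ and an Inverse-Gamma(α, β) prior on σ², the Normal likelihood is conjugate: posterior is Inv-Gamma(α + n/2, β + Σ(xᵢ−μ)²/2).
Σ(xᵢ−μ)² = (-0.32)² + (-0.05)² + (0.48)² + (0.61)² + (-0.70)² + (-0.73)² + (1.57)² + (0.64)² + (-0.40)² + (0.49)² + (-0.87)² = 5.7618.
Posterior: Inv-Gamma(7.0 + 11/2, 14.9 + 5.7618/2) = Inv-Gamma(12.50, 17.78090).
E[σ²|data] = β/(α−1) = 17.78090/11.50 = 1.5462.

1.5462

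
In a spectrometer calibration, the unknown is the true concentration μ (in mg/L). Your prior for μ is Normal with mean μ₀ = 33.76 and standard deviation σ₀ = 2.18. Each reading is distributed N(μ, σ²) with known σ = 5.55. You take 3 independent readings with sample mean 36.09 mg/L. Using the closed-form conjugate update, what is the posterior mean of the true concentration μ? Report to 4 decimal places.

34.4972

For Normal data with known variance σ², a Normal(μ₀, σ₀²) prior on μ is conjugate. Posterior precision = 1/σ₀² + n/σ²; posterior mean is the precision-weighted average of μ₀ and x̄.
n·x̄ = 3·36.09 = 108.27.
σ₀² = 2.18² = 4.7524, σ² = 5.55² = 30.8025; σ² + n·σ₀² = 30.8025 + 3·4.7524 = 45.0597.
Posterior mean = (μ₀/σ₀² + n·x̄/σ²)/(1/σ₀² + n/σ²) = (σ²·μ₀ + σ₀²·n·x̄)/(σ² + n·σ₀²) = (30.8025·33.76 + 4.7524·108.27)/45.0597 = 1554.434748/45.0597 = 34.4972.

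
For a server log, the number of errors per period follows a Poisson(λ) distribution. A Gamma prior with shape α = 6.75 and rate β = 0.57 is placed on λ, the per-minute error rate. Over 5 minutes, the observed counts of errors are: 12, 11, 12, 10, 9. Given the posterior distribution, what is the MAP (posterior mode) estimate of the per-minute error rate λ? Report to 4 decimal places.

With a Gamma(shape α, rate β) prior, the Poisson likelihood is conjugate: the posterior is Gamma(α + ΣXᵢ, β + n).
Sum of counts S = 54 over n = 5 minutes.
Posterior: Gamma(α+S, β+n) = Gamma(6.75+54, 0.57+5) = Gamma(60.75, 5.57).
Mode of Gamma(α,β) for α≥1 is (α−1)/β = 59.75/5.57 = 10.7271.

10.7271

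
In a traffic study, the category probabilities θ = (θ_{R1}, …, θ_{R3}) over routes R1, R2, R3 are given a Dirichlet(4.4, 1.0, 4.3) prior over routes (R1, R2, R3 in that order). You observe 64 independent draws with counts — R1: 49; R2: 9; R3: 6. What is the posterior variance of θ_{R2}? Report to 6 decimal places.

0.001570

The Dirichlet prior is conjugate to the Multinomial likelihood: each posterior αⱼ = prior αⱼ + observed count nⱼ.
Posterior concentration: (53.4, 10.0, 10.3), total = 73.7.
Var[θ_j] = α_j(Σα−α_j)/((Σα)²(Σα+1)) = 10.0·63.7/(73.7²·74.7) = 0.001570.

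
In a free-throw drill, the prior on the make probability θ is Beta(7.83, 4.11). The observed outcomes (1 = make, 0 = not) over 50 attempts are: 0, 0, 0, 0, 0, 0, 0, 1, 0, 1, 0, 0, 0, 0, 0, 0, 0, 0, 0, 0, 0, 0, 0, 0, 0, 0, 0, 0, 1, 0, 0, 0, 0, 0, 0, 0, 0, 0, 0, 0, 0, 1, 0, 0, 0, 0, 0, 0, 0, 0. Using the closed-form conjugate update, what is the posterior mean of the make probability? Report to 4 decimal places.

0.1910

The Beta prior is conjugate to a Binomial/Bernoulli likelihood; the update adds successes to α and failures to β.
Posterior: Beta(α+k, β+n−k) = Beta(7.83+4, 4.11+46) = Beta(11.83, 50.11).
Posterior mean = α/(α+β) = 11.83/61.94 = 0.1910.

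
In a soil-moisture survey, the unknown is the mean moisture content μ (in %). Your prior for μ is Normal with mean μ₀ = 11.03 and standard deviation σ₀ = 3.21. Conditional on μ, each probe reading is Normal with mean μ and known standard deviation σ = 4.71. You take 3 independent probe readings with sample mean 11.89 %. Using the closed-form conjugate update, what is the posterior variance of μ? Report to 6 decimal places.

4.305135

For Normal data with known variance σ², a Normal(μ₀, σ₀²) prior on μ is conjugate. Posterior precision = 1/σ₀² + n/σ²; posterior mean is the precision-weighted average of μ₀ and x̄.
σ₀² = 3.21² = 10.3041, σ² = 4.71² = 22.1841; σ² + n·σ₀² = 22.1841 + 3·10.3041 = 53.0964.
Posterior precision = 1/σ₀² + n/σ² = 1/10.3041 + 3/22.1841 = (σ² + n·σ₀²)/(σ₀²σ²) = 53.0964/(10.3041·22.1841); posterior variance σₙ² = σ₀²σ²/(σ² + n·σ₀²) = 10.3041·22.1841/53.0964 = 4.305135.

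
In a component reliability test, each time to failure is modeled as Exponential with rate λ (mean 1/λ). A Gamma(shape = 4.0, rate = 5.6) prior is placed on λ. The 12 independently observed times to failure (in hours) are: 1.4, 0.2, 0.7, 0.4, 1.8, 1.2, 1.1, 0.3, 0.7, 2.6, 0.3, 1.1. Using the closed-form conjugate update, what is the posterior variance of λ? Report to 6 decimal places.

With a Gamma(shape α, rate β) prior on the exponential rate λ, the posterior after n observations with total T = Σxᵢ is Gamma(α+n, β+T).
Sum of observations T = 11.8 hours; n = 12.
Posterior: Gamma(4.0+12, 5.6+11.8) = Gamma(16.0, 17.4).
Var = α/β² = 0.052847.

0.052847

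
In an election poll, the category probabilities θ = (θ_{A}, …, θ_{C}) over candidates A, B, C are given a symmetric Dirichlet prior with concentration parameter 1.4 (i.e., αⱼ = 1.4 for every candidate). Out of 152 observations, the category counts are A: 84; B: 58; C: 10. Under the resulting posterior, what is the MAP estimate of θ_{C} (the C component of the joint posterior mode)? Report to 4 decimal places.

The Dirichlet prior is conjugate to the Multinomial likelihood: each posterior αⱼ = prior αⱼ + observed count nⱼ.
Posterior concentration: (85.4, 59.4, 11.4), total = 156.2.
Joint mode component: (α_{C}−1)/(Σα−K) = 10.4/153.2 = 0.0679.

0.0679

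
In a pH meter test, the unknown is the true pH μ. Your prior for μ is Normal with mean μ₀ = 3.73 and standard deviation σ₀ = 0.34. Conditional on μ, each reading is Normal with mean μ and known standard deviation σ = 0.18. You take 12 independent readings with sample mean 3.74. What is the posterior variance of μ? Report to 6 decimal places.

For Normal data with known variance σ², a Normal(μ₀, σ₀²) prior on μ is conjugate. Posterior precision = 1/σ₀² + n/σ²; posterior mean is the precision-weighted average of μ₀ and x̄.
σ₀² = 0.34² = 0.1156, σ² = 0.18² = 0.0324; σ² + n·σ₀² = 0.0324 + 12·0.1156 = 1.4196.
Posterior precision = 1/σ₀² + n/σ² = 1/0.1156 + 12/0.0324 = (σ² + n·σ₀²)/(σ₀²σ²) = 1.4196/(0.1156·0.0324); posterior variance σₙ² = σ₀²σ²/(σ² + n·σ₀²) = 0.1156·0.0324/1.4196 = 0.002638.

0.002638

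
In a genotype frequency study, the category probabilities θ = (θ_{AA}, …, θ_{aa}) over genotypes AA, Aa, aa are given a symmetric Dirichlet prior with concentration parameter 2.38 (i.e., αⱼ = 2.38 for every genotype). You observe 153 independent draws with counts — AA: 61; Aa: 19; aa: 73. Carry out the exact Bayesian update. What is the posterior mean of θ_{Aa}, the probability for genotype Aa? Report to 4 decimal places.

0.1335

The Dirichlet prior is conjugate to the Multinomial likelihood: each posterior αⱼ = prior αⱼ + observed count nⱼ.
Posterior concentration: (63.38, 21.38, 75.38), total = 160.14.
E[θ_{Aa}|data] = α_{Aa}/Σα = 21.38/160.14 = 0.1335.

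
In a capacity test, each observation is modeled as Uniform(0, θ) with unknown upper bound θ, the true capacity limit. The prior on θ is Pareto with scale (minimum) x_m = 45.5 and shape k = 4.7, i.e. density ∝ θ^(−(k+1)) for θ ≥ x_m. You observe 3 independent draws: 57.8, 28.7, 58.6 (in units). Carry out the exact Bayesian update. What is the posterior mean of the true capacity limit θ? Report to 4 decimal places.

67.3463

A Pareto(scale x_m, shape k) prior on the upper bound θ of Uniform(0, θ) is conjugate: posterior is Pareto(max(x_m, max xᵢ), k + n).
Sample maximum = 58.6; prior scale x_m = 45.5 → posterior scale = max = 58.6.
Posterior shape = 4.7 + 3 = 7.7.
E[θ|data] = k·x_m/(k−1) = 7.7·58.6/6.7 = 67.3463.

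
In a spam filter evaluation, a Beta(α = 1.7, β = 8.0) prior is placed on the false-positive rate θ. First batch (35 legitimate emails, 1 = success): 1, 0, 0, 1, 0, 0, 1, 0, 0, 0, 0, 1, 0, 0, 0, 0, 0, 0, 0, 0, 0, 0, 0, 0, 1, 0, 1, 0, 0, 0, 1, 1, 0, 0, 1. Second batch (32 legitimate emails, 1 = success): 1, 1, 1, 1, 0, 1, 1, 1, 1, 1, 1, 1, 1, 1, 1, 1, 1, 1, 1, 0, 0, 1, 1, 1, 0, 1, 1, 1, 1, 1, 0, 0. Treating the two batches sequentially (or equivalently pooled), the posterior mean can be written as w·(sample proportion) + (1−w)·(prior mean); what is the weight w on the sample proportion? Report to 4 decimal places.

0.8735

The Beta prior is conjugate to a Binomial/Bernoulli likelihood; the update adds successes to α and failures to β.
Total number of legitimate emails: n = 35 + 32 = 67.
Posterior mean = (α₀+k)/(α₀+β₀+n) = [n/(α₀+β₀+n)]·(k/n) + [(α₀+β₀)/(α₀+β₀+n)]·α₀/(α₀+β₀), so only n and the prior enter the weight.
The weight on the data is w = n/(α₀+β₀+n) = 67/(1.7+8.0+67) = 67/76.7 = 0.8735.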